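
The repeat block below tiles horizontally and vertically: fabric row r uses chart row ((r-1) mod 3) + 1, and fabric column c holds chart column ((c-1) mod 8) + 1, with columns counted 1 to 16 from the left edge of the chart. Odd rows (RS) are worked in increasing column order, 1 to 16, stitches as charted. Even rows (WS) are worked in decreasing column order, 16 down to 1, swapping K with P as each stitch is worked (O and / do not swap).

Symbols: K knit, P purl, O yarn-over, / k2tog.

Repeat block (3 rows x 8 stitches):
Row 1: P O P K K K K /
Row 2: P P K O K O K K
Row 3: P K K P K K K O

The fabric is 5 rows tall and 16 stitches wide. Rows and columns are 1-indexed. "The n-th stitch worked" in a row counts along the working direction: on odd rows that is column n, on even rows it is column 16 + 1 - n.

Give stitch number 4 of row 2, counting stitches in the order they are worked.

Stitch:
P

Derivation:
For row 2: chart row = ((2-1) mod 3) + 1 = 2; this is a WS (even) row.
Chart row 2 tiled across columns 1-16: P P K O K O K K P P K O K O K K
Wrong side: read the tiled row from column 16 down to 1 and exchange K with P (leave O, /).
Row 2 as worked: P P O P O P K K P P O P O P K K
The 4th stitch worked is P.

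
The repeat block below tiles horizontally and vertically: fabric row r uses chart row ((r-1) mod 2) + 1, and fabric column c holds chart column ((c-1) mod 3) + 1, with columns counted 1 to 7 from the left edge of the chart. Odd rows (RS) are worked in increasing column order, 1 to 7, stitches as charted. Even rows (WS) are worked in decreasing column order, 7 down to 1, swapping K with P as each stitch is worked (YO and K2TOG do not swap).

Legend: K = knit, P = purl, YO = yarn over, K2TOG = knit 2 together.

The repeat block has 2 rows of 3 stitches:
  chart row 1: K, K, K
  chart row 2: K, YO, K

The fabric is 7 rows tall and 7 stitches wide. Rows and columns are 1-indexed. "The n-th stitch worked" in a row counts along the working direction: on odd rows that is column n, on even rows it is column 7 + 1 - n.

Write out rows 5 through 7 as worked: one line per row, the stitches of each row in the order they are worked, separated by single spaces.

== ROWS AS WORKED ==
K K K K K K K
P P YO P P YO P
K K K K K K K

Derivation:
Row 5: chart row 1, RS - tile across columns 1-7 and work as-is.
Row 6: chart row 2, WS - tiled (columns 1-7): K YO K K YO K K; work from column 7 back to 1 with K<->P swapped.
Row 7: chart row 1, RS - tile across columns 1-7 and work as-is.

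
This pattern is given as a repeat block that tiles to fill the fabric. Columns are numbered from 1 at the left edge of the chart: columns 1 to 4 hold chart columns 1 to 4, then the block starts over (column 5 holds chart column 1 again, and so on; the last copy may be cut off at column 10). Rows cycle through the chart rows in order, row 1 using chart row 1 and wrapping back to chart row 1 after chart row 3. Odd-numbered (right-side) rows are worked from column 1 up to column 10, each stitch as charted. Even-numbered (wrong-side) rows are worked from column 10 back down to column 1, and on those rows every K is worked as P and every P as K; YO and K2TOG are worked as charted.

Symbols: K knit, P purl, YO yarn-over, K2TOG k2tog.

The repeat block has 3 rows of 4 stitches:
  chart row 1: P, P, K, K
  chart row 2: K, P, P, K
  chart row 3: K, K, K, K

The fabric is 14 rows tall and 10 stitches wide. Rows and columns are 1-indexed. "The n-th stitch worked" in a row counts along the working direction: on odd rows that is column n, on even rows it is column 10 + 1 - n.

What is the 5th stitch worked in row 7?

== STITCH ==
P

Derivation:
Row 7: (7-1) mod 3 = 0, so use chart row 1. Odd row -> RS.
Chart row 1 tiled across columns 1-10: P P K K P P K K P P
RS row: no reversal, no swap; stitch n worked = column n.
Counting 5 along the worked row gives P.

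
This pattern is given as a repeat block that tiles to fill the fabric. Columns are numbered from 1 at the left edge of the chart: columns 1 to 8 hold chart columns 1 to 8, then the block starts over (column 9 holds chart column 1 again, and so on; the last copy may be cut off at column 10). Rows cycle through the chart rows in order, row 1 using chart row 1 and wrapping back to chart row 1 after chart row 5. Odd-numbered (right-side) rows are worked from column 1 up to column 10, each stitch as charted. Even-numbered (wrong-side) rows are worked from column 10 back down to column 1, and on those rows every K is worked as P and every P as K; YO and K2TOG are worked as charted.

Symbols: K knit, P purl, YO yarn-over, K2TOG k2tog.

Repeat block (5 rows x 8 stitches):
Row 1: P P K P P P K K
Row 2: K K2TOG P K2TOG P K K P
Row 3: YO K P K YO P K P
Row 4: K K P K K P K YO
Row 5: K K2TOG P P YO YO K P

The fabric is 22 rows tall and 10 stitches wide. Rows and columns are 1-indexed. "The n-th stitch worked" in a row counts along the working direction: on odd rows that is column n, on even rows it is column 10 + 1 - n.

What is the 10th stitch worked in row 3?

Result:
K

Derivation:
Row 3: (3-1) mod 5 = 2, so use chart row 3. Odd row -> RS.
Chart row 3 tiled across columns 1-10: YO K P K YO P K P YO K
RS: work column 1 to column 10, symbols as charted — the tiled row is the row as worked.
The 10th stitch worked is K.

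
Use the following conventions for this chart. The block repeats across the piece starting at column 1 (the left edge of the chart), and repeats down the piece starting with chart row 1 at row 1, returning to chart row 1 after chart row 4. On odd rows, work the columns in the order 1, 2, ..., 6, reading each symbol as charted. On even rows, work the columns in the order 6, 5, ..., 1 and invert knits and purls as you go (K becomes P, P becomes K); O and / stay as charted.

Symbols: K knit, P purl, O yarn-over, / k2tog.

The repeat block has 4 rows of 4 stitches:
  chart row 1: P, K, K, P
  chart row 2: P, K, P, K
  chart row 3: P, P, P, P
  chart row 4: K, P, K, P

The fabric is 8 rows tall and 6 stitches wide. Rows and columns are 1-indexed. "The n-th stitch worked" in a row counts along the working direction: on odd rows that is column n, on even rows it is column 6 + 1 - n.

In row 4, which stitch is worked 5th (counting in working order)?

== STITCH ==
K

Derivation:
Row 4: (4-1) mod 4 = 3, so use chart row 4. Even row -> WS.
Chart row 4 tiled across columns 1-6: K P K P K P
WS row: flip the tiled sequence (start at column 6) and apply K<->P; O and / stay.
Row 4 as worked: K P K P K P
The 5th stitch worked is K.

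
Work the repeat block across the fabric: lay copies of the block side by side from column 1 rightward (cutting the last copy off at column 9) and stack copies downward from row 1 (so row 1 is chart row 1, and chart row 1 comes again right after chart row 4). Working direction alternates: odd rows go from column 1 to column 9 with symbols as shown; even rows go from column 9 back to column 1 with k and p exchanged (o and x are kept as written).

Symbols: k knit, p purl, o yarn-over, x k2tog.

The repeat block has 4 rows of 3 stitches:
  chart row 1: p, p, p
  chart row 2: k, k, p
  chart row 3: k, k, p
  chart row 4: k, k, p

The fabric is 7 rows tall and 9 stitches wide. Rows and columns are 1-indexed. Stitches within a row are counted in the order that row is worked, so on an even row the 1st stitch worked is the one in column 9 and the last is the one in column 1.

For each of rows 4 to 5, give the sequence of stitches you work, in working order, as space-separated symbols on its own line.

Result:
k p p k p p k p p
p p p p p p p p p

Derivation:
Row 4: chart row 4, WS - tiled (columns 1-9): k k p k k p k k p; work from column 9 back to 1 with k<->p swapped.
Row 5: chart row 1, RS - tile across columns 1-9 and work as-is.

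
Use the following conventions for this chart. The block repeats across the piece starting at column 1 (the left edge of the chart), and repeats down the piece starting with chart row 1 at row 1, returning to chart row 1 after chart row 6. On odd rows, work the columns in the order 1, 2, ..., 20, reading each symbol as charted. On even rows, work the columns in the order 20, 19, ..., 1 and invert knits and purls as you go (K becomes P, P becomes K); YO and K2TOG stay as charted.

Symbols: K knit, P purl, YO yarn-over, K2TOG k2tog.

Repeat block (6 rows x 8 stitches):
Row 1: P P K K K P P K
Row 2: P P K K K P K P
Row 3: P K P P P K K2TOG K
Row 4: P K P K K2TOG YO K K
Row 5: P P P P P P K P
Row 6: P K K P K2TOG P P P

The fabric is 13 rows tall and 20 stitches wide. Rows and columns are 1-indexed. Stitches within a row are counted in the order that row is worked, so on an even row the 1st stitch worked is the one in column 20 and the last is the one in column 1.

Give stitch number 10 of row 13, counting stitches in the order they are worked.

Result:
P

Derivation:
For row 13: chart row = ((13-1) mod 6) + 1 = 1; this is a RS (odd) row.
Chart row 1 tiled across columns 1-20: P P K K K P P K P P K K K P P K P P K K
RS row: no reversal, no swap; stitch n worked = column n.
Counting 10 along the worked row gives P.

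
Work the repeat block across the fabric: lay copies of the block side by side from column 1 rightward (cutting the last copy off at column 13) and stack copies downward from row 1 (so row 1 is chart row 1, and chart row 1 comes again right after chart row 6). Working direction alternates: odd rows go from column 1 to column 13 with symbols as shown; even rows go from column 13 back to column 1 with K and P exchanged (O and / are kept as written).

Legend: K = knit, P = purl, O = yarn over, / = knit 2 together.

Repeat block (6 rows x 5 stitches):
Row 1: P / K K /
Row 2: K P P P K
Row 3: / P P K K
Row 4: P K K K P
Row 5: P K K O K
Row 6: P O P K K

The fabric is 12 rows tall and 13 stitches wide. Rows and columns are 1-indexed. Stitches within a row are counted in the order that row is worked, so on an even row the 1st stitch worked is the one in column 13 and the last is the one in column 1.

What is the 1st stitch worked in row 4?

Row 4: (4-1) mod 6 = 3, so use chart row 4. Even row -> WS.
Chart row 4 tiled across columns 1-13: P K K K P P K K K P P K K
WS: work from column 13 back to column 1 (reverse the tiled row), swapping K<->P (O and / unchanged).
Row 4 as worked: P P K K P P P K K P P P K
The 1st stitch worked is P.

Result:
P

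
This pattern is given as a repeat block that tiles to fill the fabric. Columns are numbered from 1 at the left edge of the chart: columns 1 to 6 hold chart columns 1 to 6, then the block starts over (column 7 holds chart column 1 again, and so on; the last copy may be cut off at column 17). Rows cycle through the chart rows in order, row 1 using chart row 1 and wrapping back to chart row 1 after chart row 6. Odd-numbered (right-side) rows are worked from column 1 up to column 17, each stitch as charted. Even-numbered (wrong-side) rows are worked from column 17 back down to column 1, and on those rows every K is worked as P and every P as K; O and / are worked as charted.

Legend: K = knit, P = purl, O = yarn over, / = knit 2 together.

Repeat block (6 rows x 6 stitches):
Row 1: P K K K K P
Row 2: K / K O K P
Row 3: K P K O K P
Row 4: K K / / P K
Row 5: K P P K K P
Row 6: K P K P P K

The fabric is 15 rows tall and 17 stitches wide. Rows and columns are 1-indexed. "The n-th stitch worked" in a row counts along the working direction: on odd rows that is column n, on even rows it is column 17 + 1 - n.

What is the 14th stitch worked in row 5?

Row 5: (5-1) mod 6 = 4, so use chart row 5. Odd row -> RS.
Chart row 5 tiled across columns 1-17: K P P K K P K P P K K P K P P K K
RS row: no reversal, no swap; stitch n worked = column n.
The 14th stitch worked is P.

Result:
P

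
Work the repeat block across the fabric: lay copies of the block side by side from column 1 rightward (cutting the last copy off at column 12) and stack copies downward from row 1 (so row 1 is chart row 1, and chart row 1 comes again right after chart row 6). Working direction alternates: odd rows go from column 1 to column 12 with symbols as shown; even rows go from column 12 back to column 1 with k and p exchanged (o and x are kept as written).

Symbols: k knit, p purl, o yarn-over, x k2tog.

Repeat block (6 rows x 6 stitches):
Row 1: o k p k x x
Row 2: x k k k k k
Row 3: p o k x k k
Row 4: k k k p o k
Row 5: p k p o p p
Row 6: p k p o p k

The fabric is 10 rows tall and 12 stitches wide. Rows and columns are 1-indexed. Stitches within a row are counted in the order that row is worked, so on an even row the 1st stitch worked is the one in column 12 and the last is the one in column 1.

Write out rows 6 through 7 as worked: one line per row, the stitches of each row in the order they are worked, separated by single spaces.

Row 6: chart row 6, WS - tiled (columns 1-12): p k p o p k p k p o p k; work from column 12 back to 1 with k<->p swapped.
Row 7: chart row 1, RS - tile across columns 1-12 and work as-is.

Result:
p k o k p k p k o k p k
o k p k x x o k p k x x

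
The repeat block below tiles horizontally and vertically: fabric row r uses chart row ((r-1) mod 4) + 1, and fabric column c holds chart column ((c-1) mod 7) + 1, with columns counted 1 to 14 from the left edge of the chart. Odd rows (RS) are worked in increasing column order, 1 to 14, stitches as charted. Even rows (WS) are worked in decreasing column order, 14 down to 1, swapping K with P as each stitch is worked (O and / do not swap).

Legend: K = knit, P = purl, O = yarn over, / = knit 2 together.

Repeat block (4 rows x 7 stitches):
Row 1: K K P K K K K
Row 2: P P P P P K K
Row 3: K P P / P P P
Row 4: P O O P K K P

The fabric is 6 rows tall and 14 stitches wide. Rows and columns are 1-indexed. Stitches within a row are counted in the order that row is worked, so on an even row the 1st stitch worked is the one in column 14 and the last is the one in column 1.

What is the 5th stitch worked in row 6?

Result:
K

Derivation:
For row 6: chart row = ((6-1) mod 4) + 1 = 2; this is a WS (even) row.
Chart row 2 tiled across columns 1-14: P P P P P K K P P P P P K K
Wrong side: read the tiled row from column 14 down to 1 and exchange K with P (leave O, /).
Row 6 as worked: P P K K K K K P P K K K K K
Stitch 5 in working order -> K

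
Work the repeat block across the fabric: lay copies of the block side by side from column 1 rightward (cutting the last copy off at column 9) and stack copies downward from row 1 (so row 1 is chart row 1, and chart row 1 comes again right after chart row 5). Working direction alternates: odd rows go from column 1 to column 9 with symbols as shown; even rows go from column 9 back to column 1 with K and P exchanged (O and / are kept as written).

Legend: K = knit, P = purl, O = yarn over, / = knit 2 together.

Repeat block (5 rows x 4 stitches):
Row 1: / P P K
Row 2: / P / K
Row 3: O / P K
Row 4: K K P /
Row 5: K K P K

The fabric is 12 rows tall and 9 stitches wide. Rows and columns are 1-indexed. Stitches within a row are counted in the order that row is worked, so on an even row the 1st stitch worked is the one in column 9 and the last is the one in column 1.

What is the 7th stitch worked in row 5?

Stitch:
P

Derivation:
Row 5 uses chart row ((5-1) mod 5)+1 = 5. Row 5 is odd, so RS.
Chart row 5 tiled across columns 1-9: K K P K K K P K K
Right side: take the tiled row as-is (worked left to right from column 1).
The 7th stitch worked is P.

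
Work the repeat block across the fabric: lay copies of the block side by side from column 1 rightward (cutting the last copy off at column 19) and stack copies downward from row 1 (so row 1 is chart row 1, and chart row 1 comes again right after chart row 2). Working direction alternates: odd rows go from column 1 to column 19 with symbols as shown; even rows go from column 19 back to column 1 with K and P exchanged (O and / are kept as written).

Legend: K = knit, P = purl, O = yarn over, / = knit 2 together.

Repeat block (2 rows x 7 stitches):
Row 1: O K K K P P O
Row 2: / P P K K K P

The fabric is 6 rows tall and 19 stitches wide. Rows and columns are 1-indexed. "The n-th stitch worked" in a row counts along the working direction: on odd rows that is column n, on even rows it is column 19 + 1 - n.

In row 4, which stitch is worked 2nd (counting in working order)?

Result:
P

Derivation:
Row 4: (4-1) mod 2 = 1, so use chart row 2. Even row -> WS.
Chart row 2 tiled across columns 1-19: / P P K K K P / P P K K K P / P P K K
Wrong side: read the tiled row from column 19 down to 1 and exchange K with P (leave O, /).
Row 4 as worked: P P K K / K P P P K K / K P P P K K /
Counting 2 along the worked row gives P.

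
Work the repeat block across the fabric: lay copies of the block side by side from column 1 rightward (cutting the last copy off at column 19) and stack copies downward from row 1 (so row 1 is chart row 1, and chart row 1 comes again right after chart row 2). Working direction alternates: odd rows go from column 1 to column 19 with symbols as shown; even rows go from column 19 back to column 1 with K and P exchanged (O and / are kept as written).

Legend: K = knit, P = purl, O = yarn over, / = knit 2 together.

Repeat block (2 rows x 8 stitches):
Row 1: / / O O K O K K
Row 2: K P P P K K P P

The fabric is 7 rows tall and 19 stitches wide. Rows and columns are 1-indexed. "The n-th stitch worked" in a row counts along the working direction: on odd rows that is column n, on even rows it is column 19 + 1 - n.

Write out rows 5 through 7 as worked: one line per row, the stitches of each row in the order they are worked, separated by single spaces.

Row 5: chart row 1, RS - tile across columns 1-19 and work as-is.
Row 6: chart row 2, WS - tiled (columns 1-19): K P P P K K P P K P P P K K P P K P P; work from column 19 back to 1 with K<->P swapped.
Row 7: chart row 1, RS - tile across columns 1-19 and work as-is.

Rows as worked:
/ / O O K O K K / / O O K O K K / / O
K K P K K P P K K K P K K P P K K K P
/ / O O K O K K / / O O K O K K / / O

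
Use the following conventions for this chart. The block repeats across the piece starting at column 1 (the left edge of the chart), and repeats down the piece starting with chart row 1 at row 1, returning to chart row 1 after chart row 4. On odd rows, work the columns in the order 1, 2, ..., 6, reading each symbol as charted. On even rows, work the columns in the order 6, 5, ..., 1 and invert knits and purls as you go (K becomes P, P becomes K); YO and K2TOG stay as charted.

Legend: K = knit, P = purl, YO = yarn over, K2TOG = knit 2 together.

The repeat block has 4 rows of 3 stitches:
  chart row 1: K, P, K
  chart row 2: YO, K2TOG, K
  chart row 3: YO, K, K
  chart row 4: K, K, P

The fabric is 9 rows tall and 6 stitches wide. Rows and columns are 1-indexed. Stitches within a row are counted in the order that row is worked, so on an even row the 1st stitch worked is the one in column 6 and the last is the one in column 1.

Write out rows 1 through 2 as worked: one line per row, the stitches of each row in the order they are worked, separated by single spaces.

Row 1: chart row 1, RS - tile across columns 1-6 and work as-is.
Row 2: chart row 2, WS - tiled (columns 1-6): YO K2TOG K YO K2TOG K; work from column 6 back to 1 with K<->P swapped.

== ROWS AS WORKED ==
K P K K P K
P K2TOG YO P K2TOG YO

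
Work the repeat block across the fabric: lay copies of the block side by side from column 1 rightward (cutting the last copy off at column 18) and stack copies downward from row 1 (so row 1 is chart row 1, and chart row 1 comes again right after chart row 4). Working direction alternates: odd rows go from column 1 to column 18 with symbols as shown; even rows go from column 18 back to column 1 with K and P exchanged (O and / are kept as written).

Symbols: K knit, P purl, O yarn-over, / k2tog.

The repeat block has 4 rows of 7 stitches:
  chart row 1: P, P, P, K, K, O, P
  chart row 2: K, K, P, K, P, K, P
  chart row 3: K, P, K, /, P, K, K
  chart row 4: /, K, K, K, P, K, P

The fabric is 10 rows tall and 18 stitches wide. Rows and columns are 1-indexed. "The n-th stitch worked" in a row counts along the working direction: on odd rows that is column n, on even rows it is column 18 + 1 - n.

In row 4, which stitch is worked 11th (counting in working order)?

Stitch:
/

Derivation:
Row 4: (4-1) mod 4 = 3, so use chart row 4. Even row -> WS.
Chart row 4 tiled across columns 1-18: / K K K P K P / K K K P K P / K K K
WS row: flip the tiled sequence (start at column 18) and apply K<->P; O and / stay.
Row 4 as worked: P P P / K P K P P P / K P K P P P /
Stitch 11 in working order -> /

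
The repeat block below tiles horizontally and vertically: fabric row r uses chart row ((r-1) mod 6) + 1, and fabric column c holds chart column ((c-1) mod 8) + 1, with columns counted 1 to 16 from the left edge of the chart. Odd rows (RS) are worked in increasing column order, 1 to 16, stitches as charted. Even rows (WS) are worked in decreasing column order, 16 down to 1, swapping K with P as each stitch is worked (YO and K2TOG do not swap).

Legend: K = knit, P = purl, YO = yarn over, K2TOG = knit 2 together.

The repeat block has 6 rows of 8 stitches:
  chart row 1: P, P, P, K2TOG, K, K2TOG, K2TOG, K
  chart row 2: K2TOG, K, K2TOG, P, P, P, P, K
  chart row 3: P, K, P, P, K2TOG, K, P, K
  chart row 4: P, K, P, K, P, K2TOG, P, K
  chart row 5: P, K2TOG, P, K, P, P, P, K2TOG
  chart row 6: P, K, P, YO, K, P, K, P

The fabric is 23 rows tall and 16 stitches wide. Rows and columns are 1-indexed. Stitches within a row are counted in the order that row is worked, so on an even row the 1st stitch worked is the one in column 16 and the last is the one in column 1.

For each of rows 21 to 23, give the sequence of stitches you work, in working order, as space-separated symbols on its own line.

Result:
P K P P K2TOG K P K P K P P K2TOG K P K
P K K2TOG K P K P K P K K2TOG K P K P K
P K2TOG P K P P P K2TOG P K2TOG P K P P P K2TOG

Derivation:
Row 21: chart row 3, RS - tile across columns 1-16 and work as-is.
Row 22: chart row 4, WS - tiled (columns 1-16): P K P K P K2TOG P K P K P K P K2TOG P K; work from column 16 back to 1 with K<->P swapped.
Row 23: chart row 5, RS - tile across columns 1-16 and work as-is.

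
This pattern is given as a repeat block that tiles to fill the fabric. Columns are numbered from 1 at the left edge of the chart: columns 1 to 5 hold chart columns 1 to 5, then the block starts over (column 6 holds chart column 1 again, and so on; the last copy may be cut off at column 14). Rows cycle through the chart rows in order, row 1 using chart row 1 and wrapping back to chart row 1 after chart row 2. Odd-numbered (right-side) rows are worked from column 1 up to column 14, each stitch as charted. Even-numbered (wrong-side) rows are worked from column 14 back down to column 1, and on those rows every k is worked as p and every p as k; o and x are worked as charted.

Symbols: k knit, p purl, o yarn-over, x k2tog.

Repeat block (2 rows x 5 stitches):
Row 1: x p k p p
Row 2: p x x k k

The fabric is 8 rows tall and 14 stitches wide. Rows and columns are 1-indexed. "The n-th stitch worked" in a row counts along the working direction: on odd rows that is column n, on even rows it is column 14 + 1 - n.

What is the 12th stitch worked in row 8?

Row 8 uses chart row ((8-1) mod 2)+1 = 2. Row 8 is even, so WS.
Chart row 2 tiled across columns 1-14: p x x k k p x x k k p x x k
WS row: flip the tiled sequence (start at column 14) and apply k<->p; o and x stay.
Row 8 as worked: p x x k p p x x k p p x x k
Stitch 12 in working order -> x

Stitch:
x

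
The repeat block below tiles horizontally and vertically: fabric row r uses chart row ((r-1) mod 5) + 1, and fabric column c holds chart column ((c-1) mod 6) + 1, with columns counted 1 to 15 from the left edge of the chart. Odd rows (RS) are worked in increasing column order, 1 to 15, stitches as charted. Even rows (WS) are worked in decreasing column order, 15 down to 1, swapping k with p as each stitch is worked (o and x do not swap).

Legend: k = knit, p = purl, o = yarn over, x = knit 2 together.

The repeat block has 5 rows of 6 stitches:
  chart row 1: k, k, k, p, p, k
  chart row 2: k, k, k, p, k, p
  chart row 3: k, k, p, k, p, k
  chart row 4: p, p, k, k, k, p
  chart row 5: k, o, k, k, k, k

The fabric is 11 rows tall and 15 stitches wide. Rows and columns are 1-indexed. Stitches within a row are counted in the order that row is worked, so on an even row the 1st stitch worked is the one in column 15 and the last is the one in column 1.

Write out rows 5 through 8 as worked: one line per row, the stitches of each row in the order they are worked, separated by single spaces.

Rows as worked:
k o k k k k k o k k k k k o k
p p p p k k p p p p k k p p p
k k k p k p k k k p k p k k k
k p p p k p k p p p k p k p p

Derivation:
Row 5: chart row 5, RS - tile across columns 1-15 and work as-is.
Row 6: chart row 1, WS - tiled (columns 1-15): k k k p p k k k k p p k k k k; work from column 15 back to 1 with k<->p swapped.
Row 7: chart row 2, RS - tile across columns 1-15 and work as-is.
Row 8: chart row 3, WS - tiled (columns 1-15): k k p k p k k k p k p k k k p; work from column 15 back to 1 with k<->p swapped.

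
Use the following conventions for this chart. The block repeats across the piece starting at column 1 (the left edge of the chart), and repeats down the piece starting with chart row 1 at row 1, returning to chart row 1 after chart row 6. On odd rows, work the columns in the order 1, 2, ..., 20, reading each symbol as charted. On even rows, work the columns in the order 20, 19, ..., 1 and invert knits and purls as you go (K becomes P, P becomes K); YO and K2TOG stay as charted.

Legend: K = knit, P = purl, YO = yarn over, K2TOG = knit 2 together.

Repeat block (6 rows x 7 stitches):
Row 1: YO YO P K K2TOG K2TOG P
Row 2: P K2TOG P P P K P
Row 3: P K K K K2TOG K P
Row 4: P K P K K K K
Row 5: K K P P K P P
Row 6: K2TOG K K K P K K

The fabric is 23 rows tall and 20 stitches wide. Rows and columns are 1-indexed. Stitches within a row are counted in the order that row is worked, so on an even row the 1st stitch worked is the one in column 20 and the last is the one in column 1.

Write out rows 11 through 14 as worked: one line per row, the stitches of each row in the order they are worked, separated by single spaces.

Rows as worked:
K K P P K P P K K P P K P P K K P P K P
P K P P P K2TOG P P K P P P K2TOG P P K P P P K2TOG
YO YO P K K2TOG K2TOG P YO YO P K K2TOG K2TOG P YO YO P K K2TOG K2TOG
P K K K K2TOG K K P K K K K2TOG K K P K K K K2TOG K

Derivation:
Row 11: chart row 5, RS - tile across columns 1-20 and work as-is.
Row 12: chart row 6, WS - tiled (columns 1-20): K2TOG K K K P K K K2TOG K K K P K K K2TOG K K K P K; work from column 20 back to 1 with K<->P swapped.
Row 13: chart row 1, RS - tile across columns 1-20 and work as-is.
Row 14: chart row 2, WS - tiled (columns 1-20): P K2TOG P P P K P P K2TOG P P P K P P K2TOG P P P K; work from column 20 back to 1 with K<->P swapped.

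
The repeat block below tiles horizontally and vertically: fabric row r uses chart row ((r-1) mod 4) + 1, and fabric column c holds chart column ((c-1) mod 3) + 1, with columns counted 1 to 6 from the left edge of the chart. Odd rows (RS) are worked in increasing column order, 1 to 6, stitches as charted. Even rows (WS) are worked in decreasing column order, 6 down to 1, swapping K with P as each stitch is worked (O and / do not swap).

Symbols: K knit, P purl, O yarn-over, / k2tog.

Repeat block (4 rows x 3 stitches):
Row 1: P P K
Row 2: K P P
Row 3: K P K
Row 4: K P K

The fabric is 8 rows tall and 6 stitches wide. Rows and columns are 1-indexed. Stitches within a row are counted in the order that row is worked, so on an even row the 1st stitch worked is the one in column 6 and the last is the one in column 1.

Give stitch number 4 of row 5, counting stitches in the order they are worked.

Row 5 uses chart row ((5-1) mod 4)+1 = 1. Row 5 is odd, so RS.
Chart row 1 tiled across columns 1-6: P P K P P K
Right side: take the tiled row as-is (worked left to right from column 1).
Stitch 4 in working order -> P

Stitch:
P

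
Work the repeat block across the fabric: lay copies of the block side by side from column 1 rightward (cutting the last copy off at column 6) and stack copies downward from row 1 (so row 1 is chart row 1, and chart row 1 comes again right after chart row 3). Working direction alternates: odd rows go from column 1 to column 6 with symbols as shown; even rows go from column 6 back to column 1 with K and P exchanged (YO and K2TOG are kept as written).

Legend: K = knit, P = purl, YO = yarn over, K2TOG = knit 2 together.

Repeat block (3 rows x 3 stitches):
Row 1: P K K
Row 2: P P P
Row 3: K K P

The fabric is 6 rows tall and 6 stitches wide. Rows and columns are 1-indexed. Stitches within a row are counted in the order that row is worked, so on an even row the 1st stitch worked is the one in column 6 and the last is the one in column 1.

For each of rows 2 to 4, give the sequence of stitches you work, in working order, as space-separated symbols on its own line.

Row 2: chart row 2, WS - tiled (columns 1-6): P P P P P P; work from column 6 back to 1 with K<->P swapped.
Row 3: chart row 3, RS - tile across columns 1-6 and work as-is.
Row 4: chart row 1, WS - tiled (columns 1-6): P K K P K K; work from column 6 back to 1 with K<->P swapped.

Rows as worked:
K K K K K K
K K P K K P
P P K P P K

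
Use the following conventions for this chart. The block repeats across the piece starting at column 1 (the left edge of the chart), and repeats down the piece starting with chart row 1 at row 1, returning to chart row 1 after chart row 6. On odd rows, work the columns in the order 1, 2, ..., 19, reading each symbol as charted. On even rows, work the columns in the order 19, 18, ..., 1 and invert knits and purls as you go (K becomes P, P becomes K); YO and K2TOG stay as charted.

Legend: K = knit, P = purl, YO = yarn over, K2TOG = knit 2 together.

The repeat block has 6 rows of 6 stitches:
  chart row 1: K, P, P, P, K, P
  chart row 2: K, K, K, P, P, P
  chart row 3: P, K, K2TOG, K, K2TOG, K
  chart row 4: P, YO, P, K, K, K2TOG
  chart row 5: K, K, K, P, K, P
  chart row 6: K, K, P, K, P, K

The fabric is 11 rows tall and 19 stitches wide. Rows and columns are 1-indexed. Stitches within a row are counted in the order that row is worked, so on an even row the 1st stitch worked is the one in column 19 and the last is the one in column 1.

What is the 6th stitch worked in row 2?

Row 2 uses chart row ((2-1) mod 6)+1 = 2. Row 2 is even, so WS.
Chart row 2 tiled across columns 1-19: K K K P P P K K K P P P K K K P P P K
WS: work from column 19 back to column 1 (reverse the tiled row), swapping K<->P (YO and K2TOG unchanged).
Row 2 as worked: P K K K P P P K K K P P P K K K P P P
Stitch 6 in working order -> P

== STITCH ==
P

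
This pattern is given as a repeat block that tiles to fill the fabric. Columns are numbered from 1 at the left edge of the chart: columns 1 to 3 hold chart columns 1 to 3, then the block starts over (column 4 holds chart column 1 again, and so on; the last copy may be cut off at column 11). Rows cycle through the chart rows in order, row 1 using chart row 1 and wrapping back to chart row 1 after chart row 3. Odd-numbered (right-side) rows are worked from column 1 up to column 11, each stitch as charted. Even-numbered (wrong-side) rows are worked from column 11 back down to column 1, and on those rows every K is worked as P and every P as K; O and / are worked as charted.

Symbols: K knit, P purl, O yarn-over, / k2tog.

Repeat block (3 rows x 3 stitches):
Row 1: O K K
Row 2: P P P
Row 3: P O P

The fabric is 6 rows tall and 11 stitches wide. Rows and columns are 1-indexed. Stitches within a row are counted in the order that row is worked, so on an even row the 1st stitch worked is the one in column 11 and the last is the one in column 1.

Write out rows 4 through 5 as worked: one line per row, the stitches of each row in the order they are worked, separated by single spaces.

Row 4: chart row 1, WS - tiled (columns 1-11): O K K O K K O K K O K; work from column 11 back to 1 with K<->P swapped.
Row 5: chart row 2, RS - tile across columns 1-11 and work as-is.

Rows as worked:
P O P P O P P O P P O
P P P P P P P P P P P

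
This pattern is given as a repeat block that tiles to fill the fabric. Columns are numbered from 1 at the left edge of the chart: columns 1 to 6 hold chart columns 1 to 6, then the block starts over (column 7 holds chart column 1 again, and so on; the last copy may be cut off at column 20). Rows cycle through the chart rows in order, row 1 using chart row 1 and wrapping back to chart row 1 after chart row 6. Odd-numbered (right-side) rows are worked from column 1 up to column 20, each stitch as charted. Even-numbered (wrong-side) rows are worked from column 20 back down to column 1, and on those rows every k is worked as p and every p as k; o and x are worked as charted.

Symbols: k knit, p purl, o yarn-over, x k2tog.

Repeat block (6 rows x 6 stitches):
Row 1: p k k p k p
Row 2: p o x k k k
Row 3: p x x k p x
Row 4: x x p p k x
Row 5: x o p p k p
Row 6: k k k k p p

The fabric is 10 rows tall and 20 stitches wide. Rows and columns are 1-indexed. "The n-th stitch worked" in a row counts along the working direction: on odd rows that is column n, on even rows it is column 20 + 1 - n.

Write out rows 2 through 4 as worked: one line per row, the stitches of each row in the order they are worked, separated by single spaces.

Rows as worked:
o k p p p x o k p p p x o k p p p x o k
p x x k p x p x x k p x p x x k p x p x
x x x p k k x x x p k k x x x p k k x x

Derivation:
Row 2: chart row 2, WS - tiled (columns 1-20): p o x k k k p o x k k k p o x k k k p o; work from column 20 back to 1 with k<->p swapped.
Row 3: chart row 3, RS - tile across columns 1-20 and work as-is.
Row 4: chart row 4, WS - tiled (columns 1-20): x x p p k x x x p p k x x x p p k x x x; work from column 20 back to 1 with k<->p swapped.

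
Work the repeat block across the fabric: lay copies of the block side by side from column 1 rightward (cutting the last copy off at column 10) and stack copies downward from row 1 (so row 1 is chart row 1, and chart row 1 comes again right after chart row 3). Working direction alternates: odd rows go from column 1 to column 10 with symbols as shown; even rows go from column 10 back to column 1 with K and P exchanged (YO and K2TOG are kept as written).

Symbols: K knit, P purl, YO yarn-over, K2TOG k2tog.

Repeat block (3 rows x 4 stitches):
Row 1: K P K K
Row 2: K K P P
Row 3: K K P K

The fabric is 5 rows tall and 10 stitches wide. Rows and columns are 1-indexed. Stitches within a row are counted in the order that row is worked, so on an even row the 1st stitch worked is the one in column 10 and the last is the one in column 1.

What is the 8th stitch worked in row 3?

Stitch:
K

Derivation:
For row 3: chart row = ((3-1) mod 3) + 1 = 3; this is a RS (odd) row.
Chart row 3 tiled across columns 1-10: K K P K K K P K K K
RS row: no reversal, no swap; stitch n worked = column n.
Stitch 8 in working order -> K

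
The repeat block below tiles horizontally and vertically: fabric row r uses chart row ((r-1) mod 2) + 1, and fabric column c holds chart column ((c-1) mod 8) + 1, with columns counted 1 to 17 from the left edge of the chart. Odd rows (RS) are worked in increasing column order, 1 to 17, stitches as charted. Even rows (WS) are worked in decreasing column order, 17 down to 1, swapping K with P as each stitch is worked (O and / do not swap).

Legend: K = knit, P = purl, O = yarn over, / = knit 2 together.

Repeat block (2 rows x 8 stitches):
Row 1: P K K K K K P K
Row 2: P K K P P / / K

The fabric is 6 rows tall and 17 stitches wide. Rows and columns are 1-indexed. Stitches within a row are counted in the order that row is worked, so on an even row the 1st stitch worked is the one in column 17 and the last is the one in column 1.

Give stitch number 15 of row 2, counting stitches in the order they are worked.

Stitch:
P

Derivation:
Row 2 uses chart row ((2-1) mod 2)+1 = 2. Row 2 is even, so WS.
Chart row 2 tiled across columns 1-17: P K K P P / / K P K K P P / / K P
WS row: flip the tiled sequence (start at column 17) and apply K<->P; O and / stay.
Row 2 as worked: K P / / K K P P K P / / K K P P K
Counting 15 along the worked row gives P.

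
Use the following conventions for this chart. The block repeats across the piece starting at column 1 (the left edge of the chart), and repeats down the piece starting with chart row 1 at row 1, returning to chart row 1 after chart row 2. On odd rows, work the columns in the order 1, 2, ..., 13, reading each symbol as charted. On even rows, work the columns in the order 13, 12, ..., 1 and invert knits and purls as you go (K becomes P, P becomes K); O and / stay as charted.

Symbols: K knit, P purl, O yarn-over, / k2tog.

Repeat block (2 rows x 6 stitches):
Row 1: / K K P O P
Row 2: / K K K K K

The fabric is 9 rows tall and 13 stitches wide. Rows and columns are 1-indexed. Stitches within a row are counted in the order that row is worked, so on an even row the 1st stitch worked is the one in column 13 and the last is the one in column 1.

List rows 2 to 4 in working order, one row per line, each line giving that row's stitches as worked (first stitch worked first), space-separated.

Row 2: chart row 2, WS - tiled (columns 1-13): / K K K K K / K K K K K /; work from column 13 back to 1 with K<->P swapped.
Row 3: chart row 1, RS - tile across columns 1-13 and work as-is.
Row 4: chart row 2, WS - tiled (columns 1-13): / K K K K K / K K K K K /; work from column 13 back to 1 with K<->P swapped.

Result:
/ P P P P P / P P P P P /
/ K K P O P / K K P O P /
/ P P P P P / P P P P P /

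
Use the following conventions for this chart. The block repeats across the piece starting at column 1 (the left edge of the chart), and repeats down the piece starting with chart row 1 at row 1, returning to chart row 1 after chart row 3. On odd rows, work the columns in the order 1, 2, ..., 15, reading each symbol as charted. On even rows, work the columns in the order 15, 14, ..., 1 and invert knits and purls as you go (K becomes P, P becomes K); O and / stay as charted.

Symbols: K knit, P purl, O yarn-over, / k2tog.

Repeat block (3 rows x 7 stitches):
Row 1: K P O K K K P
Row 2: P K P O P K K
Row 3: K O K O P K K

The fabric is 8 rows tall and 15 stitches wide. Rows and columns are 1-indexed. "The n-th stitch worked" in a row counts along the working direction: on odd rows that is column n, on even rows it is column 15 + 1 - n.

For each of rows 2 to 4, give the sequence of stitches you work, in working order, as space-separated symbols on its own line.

Row 2: chart row 2, WS - tiled (columns 1-15): P K P O P K K P K P O P K K P; work from column 15 back to 1 with K<->P swapped.
Row 3: chart row 3, RS - tile across columns 1-15 and work as-is.
Row 4: chart row 1, WS - tiled (columns 1-15): K P O K K K P K P O K K K P K; work from column 15 back to 1 with K<->P swapped.

== ROWS AS WORKED ==
K P P K O K P K P P K O K P K
K O K O P K K K O K O P K K K
P K P P P O K P K P P P O K P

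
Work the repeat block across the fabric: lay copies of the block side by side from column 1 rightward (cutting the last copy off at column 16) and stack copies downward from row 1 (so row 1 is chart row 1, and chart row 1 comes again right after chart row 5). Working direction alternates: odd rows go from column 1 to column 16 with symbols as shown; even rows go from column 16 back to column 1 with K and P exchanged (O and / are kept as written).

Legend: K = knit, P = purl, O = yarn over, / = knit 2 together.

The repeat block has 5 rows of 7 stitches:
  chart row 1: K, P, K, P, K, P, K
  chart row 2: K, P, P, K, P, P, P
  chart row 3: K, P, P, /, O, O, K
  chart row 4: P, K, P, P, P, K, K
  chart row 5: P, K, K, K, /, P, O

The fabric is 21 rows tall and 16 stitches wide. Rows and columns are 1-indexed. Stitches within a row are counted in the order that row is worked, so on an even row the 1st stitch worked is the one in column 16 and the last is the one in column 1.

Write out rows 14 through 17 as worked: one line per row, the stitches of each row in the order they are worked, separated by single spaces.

Rows as worked:
P K P P K K K P K P P K K K P K
P K K K / P O P K K K / P O P K
K P P K P K P K P P K P K P K P
K P P K P P P K P P K P P P K P

Derivation:
Row 14: chart row 4, WS - tiled (columns 1-16): P K P P P K K P K P P P K K P K; work from column 16 back to 1 with K<->P swapped.
Row 15: chart row 5, RS - tile across columns 1-16 and work as-is.
Row 16: chart row 1, WS - tiled (columns 1-16): K P K P K P K K P K P K P K K P; work from column 16 back to 1 with K<->P swapped.
Row 17: chart row 2, RS - tile across columns 1-16 and work as-is.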